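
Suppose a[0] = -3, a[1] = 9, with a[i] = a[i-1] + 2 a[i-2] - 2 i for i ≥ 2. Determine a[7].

a[2] = 9 + 2·(-3) - 4 = -1
a[3] = (-1) + 2·9 - 6 = 11
a[4] = 11 + 2·(-1) - 8 = 1
a[5] = 1 + 2·11 - 10 = 13
a[6] = 13 + 2·1 - 12 = 3
a[7] = 3 + 2·13 - 14 = 15

15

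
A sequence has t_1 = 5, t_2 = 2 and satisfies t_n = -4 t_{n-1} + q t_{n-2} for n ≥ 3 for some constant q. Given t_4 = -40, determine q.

4

t_3 = -8 + 5q
t_4 = 32 - 18q
So 32 - 18q = -40, giving q = 4.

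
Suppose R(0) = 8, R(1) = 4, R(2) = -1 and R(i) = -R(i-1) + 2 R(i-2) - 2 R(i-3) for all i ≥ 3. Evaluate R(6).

17

R(3) = -(-1) + 2*4 - 2*8 = -7
R(4) = -(-7) + 2*(-1) - 2*4 = -3
R(5) = -(-3) + 2*(-7) - 2*(-1) = -9
R(6) = -(-9) + 2*(-3) - 2*(-7) = 17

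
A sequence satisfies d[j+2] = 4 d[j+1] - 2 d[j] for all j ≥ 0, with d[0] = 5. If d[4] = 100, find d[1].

5

Let d[1] = x.
d[2] = -10 + 4x
d[3] = -40 + 14x
d[4] = -140 + 48x
So -140 + 48x = 100, giving x = 5.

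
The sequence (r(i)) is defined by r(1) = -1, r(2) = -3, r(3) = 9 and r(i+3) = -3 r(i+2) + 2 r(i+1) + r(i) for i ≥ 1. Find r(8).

-4993

r(4) = -3·9 + 2·(-3) + (-1) = -34
r(5) = -3·(-34) + 2·9 + (-3) = 117
r(6) = -3·117 + 2·(-34) + 9 = -410
r(7) = -3·(-410) + 2·117 + (-34) = 1430
r(8) = -3·1430 + 2·(-410) + 117 = -4993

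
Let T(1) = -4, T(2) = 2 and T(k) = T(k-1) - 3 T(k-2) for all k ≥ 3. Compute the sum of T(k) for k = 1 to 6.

T(3) = 2 - 3·(-4) = 14
T(4) = 14 - 3·2 = 8
T(5) = 8 - 3·14 = -34
T(6) = (-34) - 3·8 = -58
Sum = (-4) + 2 + 14 + 8 + (-34) + (-58) = -72

-72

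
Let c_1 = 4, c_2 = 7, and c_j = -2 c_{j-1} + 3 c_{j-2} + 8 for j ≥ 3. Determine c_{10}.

c_3 = -2*7 + 3*4 + 8 = 6
c_4 = -2*6 + 3*7 + 8 = 17
c_5 = -2*17 + 3*6 + 8 = -8
c_6 = -2*(-8) + 3*17 + 8 = 75
c_7 = -2*75 + 3*(-8) + 8 = -166
c_8 = -2*(-166) + 3*75 + 8 = 565
c_9 = -2*565 + 3*(-166) + 8 = -1620
c_{10} = -2*(-1620) + 3*565 + 8 = 4943

4943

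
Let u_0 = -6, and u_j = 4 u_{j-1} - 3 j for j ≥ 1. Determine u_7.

u_1 = 4·(-6) - 3 = -27
u_2 = 4·(-27) - 6 = -114
u_3 = 4·(-114) - 9 = -465
u_4 = 4·(-465) - 12 = -1872
u_5 = 4·(-1872) - 15 = -7503
u_6 = 4·(-7503) - 18 = -30030
u_7 = 4·(-30030) - 21 = -120141

-120141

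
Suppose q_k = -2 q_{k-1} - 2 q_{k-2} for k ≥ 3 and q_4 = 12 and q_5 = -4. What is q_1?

1

Rearranging, q_{k-2} = (q_k + 2 q_{k-1}) / -2.
q_3 = (-4 + 2·12) / -2 = 20/-2 = -10
q_2 = (12 + 2·(-10)) / -2 = -8/-2 = 4
q_1 = (-10 + 2·4) / -2 = -2/-2 = 1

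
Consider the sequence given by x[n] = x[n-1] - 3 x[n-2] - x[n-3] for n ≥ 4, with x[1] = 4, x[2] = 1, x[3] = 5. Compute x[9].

x[4] = 5 - 3(1) - 4 = -2
x[5] = (-2) - 3(5) - 1 = -18
x[6] = (-18) - 3(-2) - 5 = -17
x[7] = (-17) - 3(-18) - (-2) = 39
x[8] = 39 - 3(-17) - (-18) = 108
x[9] = 108 - 3(39) - (-17) = 8

8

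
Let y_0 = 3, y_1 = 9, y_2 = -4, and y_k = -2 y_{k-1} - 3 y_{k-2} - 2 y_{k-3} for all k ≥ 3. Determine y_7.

71

y_3 = -2*(-4) - 3*9 - 2*3 = -25
y_4 = -2*(-25) - 3*(-4) - 2*9 = 44
y_5 = -2*44 - 3*(-25) - 2*(-4) = -5
y_6 = -2*(-5) - 3*44 - 2*(-25) = -72
y_7 = -2*(-72) - 3*(-5) - 2*44 = 71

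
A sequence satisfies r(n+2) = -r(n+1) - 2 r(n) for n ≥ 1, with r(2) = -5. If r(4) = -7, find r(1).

Let r(1) = z.
r(3) = 5 - 2z
r(4) = 5 + 2z
So 5 + 2z = -7, giving z = -6.

-6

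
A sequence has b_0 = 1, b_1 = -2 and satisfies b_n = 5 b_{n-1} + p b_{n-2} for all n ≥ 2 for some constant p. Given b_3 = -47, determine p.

b_2 = -10 + p
b_3 = -50 + 3p
So -50 + 3p = -47, giving p = 1.

1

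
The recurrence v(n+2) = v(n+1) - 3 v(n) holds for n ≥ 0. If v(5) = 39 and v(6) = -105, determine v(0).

Rearranging, v(n-2) = (v(n) - v(n-1)) / -3.
v(4) = (-105 - 39) / -3 = -144/-3 = 48
v(3) = (39 - 48) / -3 = -9/-3 = 3
v(2) = (48 - 3) / -3 = 45/-3 = -15
v(1) = (3 - (-15)) / -3 = 18/-3 = -6
v(0) = (-15 - (-6)) / -3 = -9/-3 = 3

3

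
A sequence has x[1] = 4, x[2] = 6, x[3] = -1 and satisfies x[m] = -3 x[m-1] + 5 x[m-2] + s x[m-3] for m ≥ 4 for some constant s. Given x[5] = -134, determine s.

x[4] = 33 + 4s
x[5] = -104 - 6s
So -104 - 6s = -134, giving s = 5.

5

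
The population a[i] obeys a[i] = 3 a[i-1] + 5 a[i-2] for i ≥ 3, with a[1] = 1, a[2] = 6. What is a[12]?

9396879

a[3] = 3·6 + 5·1 = 23
a[4] = 3·23 + 5·6 = 99
a[5] = 3·99 + 5·23 = 412
a[6] = 3·412 + 5·99 = 1731
a[7] = 3·1731 + 5·412 = 7253
a[8] = 3·7253 + 5·1731 = 30414
a[9] = 3·30414 + 5·7253 = 127507
a[10] = 3·127507 + 5·30414 = 534591
a[11] = 3·534591 + 5·127507 = 2241308
a[12] = 3·2241308 + 5·534591 = 9396879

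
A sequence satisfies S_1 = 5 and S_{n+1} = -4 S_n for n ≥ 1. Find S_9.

S_2 = -4(5) = -20
S_3 = -4(-20) = 80
S_4 = -4(80) = -320
S_5 = -4(-320) = 1280
S_6 = -4(1280) = -5120
S_7 = -4(-5120) = 20480
S_8 = -4(20480) = -81920
S_9 = -4(-81920) = 327680

327680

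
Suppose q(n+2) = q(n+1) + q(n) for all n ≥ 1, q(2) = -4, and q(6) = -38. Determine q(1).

Let q(1) = x.
q(3) = -4 + x
q(4) = -8 + x
q(5) = -12 + 2x
q(6) = -20 + 3x
So -20 + 3x = -38, giving x = -6.

-6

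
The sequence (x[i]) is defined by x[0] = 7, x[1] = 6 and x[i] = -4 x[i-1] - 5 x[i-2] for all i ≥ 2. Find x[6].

x[2] = -4*6 - 5*7 = -59
x[3] = -4*(-59) - 5*6 = 206
x[4] = -4*206 - 5*(-59) = -529
x[5] = -4*(-529) - 5*206 = 1086
x[6] = -4*1086 - 5*(-529) = -1699

-1699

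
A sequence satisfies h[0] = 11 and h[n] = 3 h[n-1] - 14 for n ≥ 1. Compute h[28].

The fixed point is -14/(1 - 3) = 7, so h[n] - 7 = 3(h[n-1] - 7).
Hence h[n] = 4·3^n + 7.
h[28] = 4·3^{28} + 7 = 4·22876792454961 + 7 = 91507169819851.

91507169819851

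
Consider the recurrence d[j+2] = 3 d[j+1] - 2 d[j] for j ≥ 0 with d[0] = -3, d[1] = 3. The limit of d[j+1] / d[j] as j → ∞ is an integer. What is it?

The characteristic equation is r^2 - 3r + 2 = 0, which factors as (r - 2)(r - 1) = 0.
So the roots are 2 and 1. Since |2| > |1| and the coefficient of 2^j is non-zero, the ratio tends to 2.

2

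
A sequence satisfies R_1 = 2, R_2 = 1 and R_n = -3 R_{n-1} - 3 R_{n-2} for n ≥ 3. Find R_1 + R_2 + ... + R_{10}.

R_3 = -3(1) - 3(2) = -9
R_4 = -3(-9) - 3(1) = 24
R_5 = -3(24) - 3(-9) = -45
R_6 = -3(-45) - 3(24) = 63
R_7 = -3(63) - 3(-45) = -54
R_8 = -3(-54) - 3(63) = -27
R_9 = -3(-27) - 3(-54) = 243
R_{10} = -3(243) - 3(-27) = -648
Sum = 2 + 1 + (-9) + 24 + (-45) + 63 + (-54) + (-27) + 243 + (-648) = -450

-450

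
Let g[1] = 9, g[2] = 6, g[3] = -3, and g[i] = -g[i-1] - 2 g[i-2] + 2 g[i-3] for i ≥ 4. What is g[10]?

g[4] = -(-3) - 2*6 + 2*9 = 9
g[5] = -9 - 2*(-3) + 2*6 = 9
g[6] = -9 - 2*9 + 2*(-3) = -33
g[7] = -(-33) - 2*9 + 2*9 = 33
g[8] = -33 - 2*(-33) + 2*9 = 51
g[9] = -51 - 2*33 + 2*(-33) = -183
g[10] = -(-183) - 2*51 + 2*33 = 147

147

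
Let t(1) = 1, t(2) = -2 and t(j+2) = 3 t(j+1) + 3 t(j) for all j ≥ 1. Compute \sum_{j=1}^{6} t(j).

t(3) = 3(-2) + 3(1) = -3
t(4) = 3(-3) + 3(-2) = -15
t(5) = 3(-15) + 3(-3) = -54
t(6) = 3(-54) + 3(-15) = -207
Sum = 1 + (-2) + (-3) + (-15) + (-54) + (-207) = -280

-280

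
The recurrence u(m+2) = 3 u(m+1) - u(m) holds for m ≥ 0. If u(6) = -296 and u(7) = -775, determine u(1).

1

Rearranging, u(m-2) = -(u(m) - 3 u(m-1)).
u(5) = -(-775 - 3·(-296)) = -113
u(4) = -(-296 - 3·(-113)) = -43
u(3) = -(-113 - 3·(-43)) = -16
u(2) = -(-43 - 3·(-16)) = -5
u(1) = -(-16 - 3·(-5)) = 1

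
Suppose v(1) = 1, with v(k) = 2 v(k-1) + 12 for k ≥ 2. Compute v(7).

v(2) = 2(1) + 12 = 14
v(3) = 2(14) + 12 = 40
v(4) = 2(40) + 12 = 92
v(5) = 2(92) + 12 = 196
v(6) = 2(196) + 12 = 404
v(7) = 2(404) + 12 = 820

820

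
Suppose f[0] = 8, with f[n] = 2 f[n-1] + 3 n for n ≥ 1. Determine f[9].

7135

f[1] = 2·8 + 3 = 19
f[2] = 2·19 + 6 = 44
f[3] = 2·44 + 9 = 97
f[4] = 2·97 + 12 = 206
f[5] = 2·206 + 15 = 427
f[6] = 2·427 + 18 = 872
f[7] = 2·872 + 21 = 1765
f[8] = 2·1765 + 24 = 3554
f[9] = 2·3554 + 27 = 7135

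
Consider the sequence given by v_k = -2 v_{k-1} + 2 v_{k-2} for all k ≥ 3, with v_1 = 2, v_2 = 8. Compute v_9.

-5856

v_3 = -2*8 + 2*2 = -12
v_4 = -2*(-12) + 2*8 = 40
v_5 = -2*40 + 2*(-12) = -104
v_6 = -2*(-104) + 2*40 = 288
v_7 = -2*288 + 2*(-104) = -784
v_8 = -2*(-784) + 2*288 = 2144
v_9 = -2*2144 + 2*(-784) = -5856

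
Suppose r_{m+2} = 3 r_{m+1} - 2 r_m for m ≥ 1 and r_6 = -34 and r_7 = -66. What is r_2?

Rearranging, r_{m-2} = (r_m - 3 r_{m-1}) / -2.
r_5 = (-66 - 3(-34)) / -2 = 36/-2 = -18
r_4 = (-34 - 3(-18)) / -2 = 20/-2 = -10
r_3 = (-18 - 3(-10)) / -2 = 12/-2 = -6
r_2 = (-10 - 3(-6)) / -2 = 8/-2 = -4

-4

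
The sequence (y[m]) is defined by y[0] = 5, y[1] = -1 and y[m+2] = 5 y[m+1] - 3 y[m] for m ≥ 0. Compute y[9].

-628981

y[2] = 5*(-1) - 3*5 = -20
y[3] = 5*(-20) - 3*(-1) = -97
y[4] = 5*(-97) - 3*(-20) = -425
y[5] = 5*(-425) - 3*(-97) = -1834
y[6] = 5*(-1834) - 3*(-425) = -7895
y[7] = 5*(-7895) - 3*(-1834) = -33973
y[8] = 5*(-33973) - 3*(-7895) = -146180
y[9] = 5*(-146180) - 3*(-33973) = -628981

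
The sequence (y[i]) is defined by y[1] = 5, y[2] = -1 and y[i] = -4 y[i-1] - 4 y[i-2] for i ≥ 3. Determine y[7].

-1408

y[3] = -4(-1) - 4(5) = -16
y[4] = -4(-16) - 4(-1) = 68
y[5] = -4(68) - 4(-16) = -208
y[6] = -4(-208) - 4(68) = 560
y[7] = -4(560) - 4(-208) = -1408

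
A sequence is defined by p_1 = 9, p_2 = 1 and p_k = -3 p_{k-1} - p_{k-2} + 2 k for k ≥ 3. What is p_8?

p_3 = -3(1) - 9 + 6 = -6
p_4 = -3(-6) - 1 + 8 = 25
p_5 = -3(25) - (-6) + 10 = -59
p_6 = -3(-59) - 25 + 12 = 164
p_7 = -3(164) - (-59) + 14 = -419
p_8 = -3(-419) - 164 + 16 = 1109

1109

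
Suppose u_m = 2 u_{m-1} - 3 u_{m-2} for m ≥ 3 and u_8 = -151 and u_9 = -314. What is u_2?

Rearranging, u_{m-2} = (u_m - 2 u_{m-1}) / -3.
u_7 = (-314 - 2(-151)) / -3 = -12/-3 = 4
u_6 = (-151 - 2(4)) / -3 = -159/-3 = 53
u_5 = (4 - 2(53)) / -3 = -102/-3 = 34
u_4 = (53 - 2(34)) / -3 = -15/-3 = 5
u_3 = (34 - 2(5)) / -3 = 24/-3 = -8
u_2 = (5 - 2(-8)) / -3 = 21/-3 = -7

-7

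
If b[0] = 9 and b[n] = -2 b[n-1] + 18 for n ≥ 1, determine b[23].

The fixed point is 18/(1 + 2) = 6, so b[n] - 6 = -2(b[n-1] - 6).
Hence b[n] = 3·(-2)^n + 6.
b[23] = 3·(-2)^{23} + 6 = 3·-8388608 + 6 = -25165818.

-25165818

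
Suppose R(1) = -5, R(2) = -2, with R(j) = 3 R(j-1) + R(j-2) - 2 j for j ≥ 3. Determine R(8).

R(3) = 3*(-2) + (-5) - 6 = -17
R(4) = 3*(-17) + (-2) - 8 = -61
R(5) = 3*(-61) + (-17) - 10 = -210
R(6) = 3*(-210) + (-61) - 12 = -703
R(7) = 3*(-703) + (-210) - 14 = -2333
R(8) = 3*(-2333) + (-703) - 16 = -7718

-7718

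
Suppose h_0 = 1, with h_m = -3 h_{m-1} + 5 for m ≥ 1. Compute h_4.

-19

h_1 = -3·1 + 5 = 2
h_2 = -3·2 + 5 = -1
h_3 = -3·(-1) + 5 = 8
h_4 = -3·8 + 5 = -19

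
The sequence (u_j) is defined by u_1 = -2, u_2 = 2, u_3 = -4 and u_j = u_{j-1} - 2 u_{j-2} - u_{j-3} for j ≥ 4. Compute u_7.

22

u_4 = (-4) - 2*2 - (-2) = -6
u_5 = (-6) - 2*(-4) - 2 = 0
u_6 = 0 - 2*(-6) - (-4) = 16
u_7 = 16 - 2*0 - (-6) = 22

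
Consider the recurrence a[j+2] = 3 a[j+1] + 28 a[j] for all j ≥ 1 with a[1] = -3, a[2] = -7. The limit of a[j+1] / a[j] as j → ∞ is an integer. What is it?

The characteristic equation is r^2 - 3r - 28 = 0, which factors as (r - 7)(r + 4) = 0.
So the roots are 7 and -4. Since |7| > |-4| and the coefficient of 7^j is non-zero, the ratio tends to 7.

7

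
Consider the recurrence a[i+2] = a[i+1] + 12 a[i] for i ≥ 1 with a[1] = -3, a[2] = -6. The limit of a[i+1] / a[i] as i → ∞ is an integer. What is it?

4

The characteristic equation is r^2 - r - 12 = 0, which factors as (r - 4)(r + 3) = 0.
So the roots are 4 and -3. Since |4| > |-3| and the coefficient of 4^i is non-zero, the ratio tends to 4.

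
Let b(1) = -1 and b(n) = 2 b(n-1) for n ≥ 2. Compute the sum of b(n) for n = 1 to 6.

b(2) = 2(-1) = -2
b(3) = 2(-2) = -4
b(4) = 2(-4) = -8
b(5) = 2(-8) = -16
b(6) = 2(-16) = -32
Sum = (-1) + (-2) + (-4) + (-8) + (-16) + (-32) = -63

-63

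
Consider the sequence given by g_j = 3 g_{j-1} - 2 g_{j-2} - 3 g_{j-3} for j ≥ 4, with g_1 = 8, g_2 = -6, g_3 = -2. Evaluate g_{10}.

g_4 = 3·(-2) - 2·(-6) - 3·8 = -18
g_5 = 3·(-18) - 2·(-2) - 3·(-6) = -32
g_6 = 3·(-32) - 2·(-18) - 3·(-2) = -54
g_7 = 3·(-54) - 2·(-32) - 3·(-18) = -44
g_8 = 3·(-44) - 2·(-54) - 3·(-32) = 72
g_9 = 3·72 - 2·(-44) - 3·(-54) = 466
g_{10} = 3·466 - 2·72 - 3·(-44) = 1386

1386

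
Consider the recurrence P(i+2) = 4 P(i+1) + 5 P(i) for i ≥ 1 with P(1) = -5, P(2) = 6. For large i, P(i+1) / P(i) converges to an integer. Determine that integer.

5

The characteristic equation is r^2 - 4r - 5 = 0, which factors as (r - 5)(r + 1) = 0.
So the roots are 5 and -1. Since |5| > |-1| and the coefficient of 5^i is non-zero, the ratio tends to 5.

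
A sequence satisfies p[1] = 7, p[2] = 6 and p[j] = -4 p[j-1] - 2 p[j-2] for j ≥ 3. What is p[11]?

p[3] = -4(6) - 2(7) = -38
p[4] = -4(-38) - 2(6) = 140
p[5] = -4(140) - 2(-38) = -484
p[6] = -4(-484) - 2(140) = 1656
p[7] = -4(1656) - 2(-484) = -5656
p[8] = -4(-5656) - 2(1656) = 19312
p[9] = -4(19312) - 2(-5656) = -65936
p[10] = -4(-65936) - 2(19312) = 225120
p[11] = -4(225120) - 2(-65936) = -768608

-768608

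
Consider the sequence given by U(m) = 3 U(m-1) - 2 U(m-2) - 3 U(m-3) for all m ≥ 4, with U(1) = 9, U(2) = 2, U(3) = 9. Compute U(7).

-297

U(4) = 3·9 - 2·2 - 3·9 = -4
U(5) = 3·(-4) - 2·9 - 3·2 = -36
U(6) = 3·(-36) - 2·(-4) - 3·9 = -127
U(7) = 3·(-127) - 2·(-36) - 3·(-4) = -297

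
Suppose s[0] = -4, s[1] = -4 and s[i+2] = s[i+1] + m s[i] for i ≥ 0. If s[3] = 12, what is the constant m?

-2

s[2] = -4 - 4m
s[3] = -4 - 8m
So -4 - 8m = 12, giving m = -2.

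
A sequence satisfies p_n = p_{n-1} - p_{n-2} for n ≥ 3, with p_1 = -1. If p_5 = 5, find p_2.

-5

Let p_2 = w.
p_3 = 1 + w
p_4 = 1
p_5 = -w
So -w = 5, giving w = -5.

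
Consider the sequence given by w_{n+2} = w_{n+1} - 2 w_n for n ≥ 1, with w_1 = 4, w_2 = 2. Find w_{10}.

-10

w_3 = 2 - 2*4 = -6
w_4 = (-6) - 2*2 = -10
w_5 = (-10) - 2*(-6) = 2
w_6 = 2 - 2*(-10) = 22
w_7 = 22 - 2*2 = 18
w_8 = 18 - 2*22 = -26
w_9 = (-26) - 2*18 = -62
w_{10} = (-62) - 2*(-26) = -10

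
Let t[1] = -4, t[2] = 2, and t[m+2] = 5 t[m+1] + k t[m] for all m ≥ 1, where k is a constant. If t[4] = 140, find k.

t[3] = 10 - 4k
t[4] = 50 - 18k
So 50 - 18k = 140, giving k = -5.

-5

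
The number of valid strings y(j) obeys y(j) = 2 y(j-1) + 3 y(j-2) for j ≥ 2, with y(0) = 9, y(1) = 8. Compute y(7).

y(2) = 2*8 + 3*9 = 43
y(3) = 2*43 + 3*8 = 110
y(4) = 2*110 + 3*43 = 349
y(5) = 2*349 + 3*110 = 1028
y(6) = 2*1028 + 3*349 = 3103
y(7) = 2*3103 + 3*1028 = 9290

9290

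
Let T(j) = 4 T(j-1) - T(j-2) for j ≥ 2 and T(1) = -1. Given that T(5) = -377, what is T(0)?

Let T(0) = x.
T(2) = -4 - x
T(3) = -15 - 4x
T(4) = -56 - 15x
T(5) = -209 - 56x
So -209 - 56x = -377, giving x = 3.

3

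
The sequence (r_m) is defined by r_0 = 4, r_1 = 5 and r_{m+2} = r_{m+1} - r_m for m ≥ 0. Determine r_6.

4

r_2 = 5 - 4 = 1
r_3 = 1 - 5 = -4
r_4 = (-4) - 1 = -5
r_5 = (-5) - (-4) = -1
r_6 = (-1) - (-5) = 4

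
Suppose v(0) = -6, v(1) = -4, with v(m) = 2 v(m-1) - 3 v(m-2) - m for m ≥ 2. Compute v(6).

v(2) = 2·(-4) - 3·(-6) - 2 = 8
v(3) = 2·8 - 3·(-4) - 3 = 25
v(4) = 2·25 - 3·8 - 4 = 22
v(5) = 2·22 - 3·25 - 5 = -36
v(6) = 2·(-36) - 3·22 - 6 = -144

-144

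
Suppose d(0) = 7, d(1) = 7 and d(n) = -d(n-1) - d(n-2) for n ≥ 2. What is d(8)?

-14

d(2) = -7 - 7 = -14
d(3) = -(-14) - 7 = 7
d(4) = -7 - (-14) = 7
d(5) = -7 - 7 = -14
d(6) = -(-14) - 7 = 7
d(7) = -7 - (-14) = 7
d(8) = -7 - 7 = -14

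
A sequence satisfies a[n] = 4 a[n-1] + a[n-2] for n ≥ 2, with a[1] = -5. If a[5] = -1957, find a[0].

-6

Let a[0] = v.
a[2] = -20 + v
a[3] = -85 + 4v
a[4] = -360 + 17v
a[5] = -1525 + 72v
So -1525 + 72v = -1957, giving v = -6.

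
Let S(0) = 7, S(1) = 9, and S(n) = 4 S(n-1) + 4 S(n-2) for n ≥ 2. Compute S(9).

S(2) = 4(9) + 4(7) = 64
S(3) = 4(64) + 4(9) = 292
S(4) = 4(292) + 4(64) = 1424
S(5) = 4(1424) + 4(292) = 6864
S(6) = 4(6864) + 4(1424) = 33152
S(7) = 4(33152) + 4(6864) = 160064
S(8) = 4(160064) + 4(33152) = 772864
S(9) = 4(772864) + 4(160064) = 3731712

3731712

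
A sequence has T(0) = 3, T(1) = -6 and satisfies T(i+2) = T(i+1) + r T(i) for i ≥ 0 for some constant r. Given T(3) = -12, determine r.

2

T(2) = -6 + 3r
T(3) = -6 - 3r
So -6 - 3r = -12, giving r = 2.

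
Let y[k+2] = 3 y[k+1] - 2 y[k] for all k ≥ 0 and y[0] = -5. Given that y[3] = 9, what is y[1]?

-3

Let y[1] = x.
y[2] = 10 + 3x
y[3] = 30 + 7x
So 30 + 7x = 9, giving x = -3.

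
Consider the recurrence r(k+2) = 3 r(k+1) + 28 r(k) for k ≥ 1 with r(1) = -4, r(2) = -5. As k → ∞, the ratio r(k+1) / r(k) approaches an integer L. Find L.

The characteristic equation is r^2 - 3r - 28 = 0, which factors as (r - 7)(r + 4) = 0.
So the roots are 7 and -4. Since |7| > |-4| and the coefficient of 7^k is non-zero, the ratio tends to 7.

7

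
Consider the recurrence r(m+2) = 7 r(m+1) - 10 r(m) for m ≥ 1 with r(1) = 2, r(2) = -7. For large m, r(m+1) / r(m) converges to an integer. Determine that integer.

The characteristic equation is r^2 - 7r + 10 = 0, which factors as (r - 5)(r - 2) = 0.
So the roots are 5 and 2. Since |5| > |2| and the coefficient of 5^m is non-zero, the ratio tends to 5.

5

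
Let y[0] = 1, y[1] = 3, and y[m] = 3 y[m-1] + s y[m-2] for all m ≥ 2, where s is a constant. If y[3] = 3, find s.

-4

y[2] = 9 + s
y[3] = 27 + 6s
So 27 + 6s = 3, giving s = -4.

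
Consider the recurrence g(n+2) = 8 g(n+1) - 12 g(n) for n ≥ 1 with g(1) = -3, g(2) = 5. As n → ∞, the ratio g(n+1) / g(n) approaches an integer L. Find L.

6

The characteristic equation is r^2 - 8r + 12 = 0, which factors as (r - 6)(r - 2) = 0.
So the roots are 6 and 2. Since |6| > |2| and the coefficient of 6^n is non-zero, the ratio tends to 6.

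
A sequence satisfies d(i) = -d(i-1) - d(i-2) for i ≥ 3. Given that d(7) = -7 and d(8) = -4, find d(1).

-7

Rearranging, d(i-2) = -(d(i) + d(i-1)).
d(6) = -(-4 + (-7)) = 11
d(5) = -(-7 + 11) = -4
d(4) = -(11 + (-4)) = -7
d(3) = -(-4 + (-7)) = 11
d(2) = -(-7 + 11) = -4
d(1) = -(11 + (-4)) = -7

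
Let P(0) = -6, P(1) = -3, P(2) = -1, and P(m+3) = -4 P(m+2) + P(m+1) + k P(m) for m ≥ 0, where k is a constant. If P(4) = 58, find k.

3

P(3) = 1 - 6k
P(4) = -5 + 21k
So -5 + 21k = 58, giving k = 3.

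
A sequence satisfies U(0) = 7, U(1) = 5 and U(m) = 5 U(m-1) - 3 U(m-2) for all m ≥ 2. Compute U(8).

3892

U(2) = 5(5) - 3(7) = 4
U(3) = 5(4) - 3(5) = 5
U(4) = 5(5) - 3(4) = 13
U(5) = 5(13) - 3(5) = 50
U(6) = 5(50) - 3(13) = 211
U(7) = 5(211) - 3(50) = 905
U(8) = 5(905) - 3(211) = 3892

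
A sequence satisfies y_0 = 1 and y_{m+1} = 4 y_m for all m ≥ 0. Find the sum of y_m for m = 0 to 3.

y_1 = 4(1) = 4
y_2 = 4(4) = 16
y_3 = 4(16) = 64
Sum = 1 + 4 + 16 + 64 = 85

85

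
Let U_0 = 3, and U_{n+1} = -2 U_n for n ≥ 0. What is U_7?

-384

U_1 = -2·3 = -6
U_2 = -2·(-6) = 12
U_3 = -2·12 = -24
U_4 = -2·(-24) = 48
U_5 = -2·48 = -96
U_6 = -2·(-96) = 192
U_7 = -2·192 = -384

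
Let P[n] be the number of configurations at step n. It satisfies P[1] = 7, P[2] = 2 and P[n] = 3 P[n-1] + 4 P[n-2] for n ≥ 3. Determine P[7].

P[3] = 3·2 + 4·7 = 34
P[4] = 3·34 + 4·2 = 110
P[5] = 3·110 + 4·34 = 466
P[6] = 3·466 + 4·110 = 1838
P[7] = 3·1838 + 4·466 = 7378

7378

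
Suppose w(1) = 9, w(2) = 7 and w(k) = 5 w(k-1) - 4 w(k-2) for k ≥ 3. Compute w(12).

-2796193

w(3) = 5(7) - 4(9) = -1
w(4) = 5(-1) - 4(7) = -33
w(5) = 5(-33) - 4(-1) = -161
w(6) = 5(-161) - 4(-33) = -673
w(7) = 5(-673) - 4(-161) = -2721
w(8) = 5(-2721) - 4(-673) = -10913
w(9) = 5(-10913) - 4(-2721) = -43681
w(10) = 5(-43681) - 4(-10913) = -174753
w(11) = 5(-174753) - 4(-43681) = -699041
w(12) = 5(-699041) - 4(-174753) = -2796193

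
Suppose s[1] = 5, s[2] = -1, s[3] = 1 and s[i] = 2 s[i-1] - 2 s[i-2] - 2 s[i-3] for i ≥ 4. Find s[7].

8

s[4] = 2·1 - 2·(-1) - 2·5 = -6
s[5] = 2·(-6) - 2·1 - 2·(-1) = -12
s[6] = 2·(-12) - 2·(-6) - 2·1 = -14
s[7] = 2·(-14) - 2·(-12) - 2·(-6) = 8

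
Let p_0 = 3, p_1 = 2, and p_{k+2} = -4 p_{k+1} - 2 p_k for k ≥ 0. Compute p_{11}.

p_2 = -4·2 - 2·3 = -14
p_3 = -4·(-14) - 2·2 = 52
p_4 = -4·52 - 2·(-14) = -180
p_5 = -4·(-180) - 2·52 = 616
p_6 = -4·616 - 2·(-180) = -2104
p_7 = -4·(-2104) - 2·616 = 7184
p_8 = -4·7184 - 2·(-2104) = -24528
p_9 = -4·(-24528) - 2·7184 = 83744
p_{10} = -4·83744 - 2·(-24528) = -285920
p_{11} = -4·(-285920) - 2·83744 = 976192

976192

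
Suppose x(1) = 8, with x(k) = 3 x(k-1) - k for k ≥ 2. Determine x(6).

1644

x(2) = 3*8 - 2 = 22
x(3) = 3*22 - 3 = 63
x(4) = 3*63 - 4 = 185
x(5) = 3*185 - 5 = 550
x(6) = 3*550 - 6 = 1644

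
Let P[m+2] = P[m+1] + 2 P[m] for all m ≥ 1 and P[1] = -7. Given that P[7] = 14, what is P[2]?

Let P[2] = v.
P[3] = -14 + v
P[4] = -14 + 3v
P[5] = -42 + 5v
P[6] = -70 + 11v
P[7] = -154 + 21v
So -154 + 21v = 14, giving v = 8.

8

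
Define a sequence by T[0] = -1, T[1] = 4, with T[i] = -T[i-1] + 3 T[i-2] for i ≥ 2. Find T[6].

T[2] = -4 + 3*(-1) = -7
T[3] = -(-7) + 3*4 = 19
T[4] = -19 + 3*(-7) = -40
T[5] = -(-40) + 3*19 = 97
T[6] = -97 + 3*(-40) = -217

-217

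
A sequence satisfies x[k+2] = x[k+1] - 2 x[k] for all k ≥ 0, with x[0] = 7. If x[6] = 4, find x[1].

-2

Let x[1] = z.
x[2] = -14 + z
x[3] = -14 - z
x[4] = 14 - 3z
x[5] = 42 - z
x[6] = 14 + 5z
So 14 + 5z = 4, giving z = -2.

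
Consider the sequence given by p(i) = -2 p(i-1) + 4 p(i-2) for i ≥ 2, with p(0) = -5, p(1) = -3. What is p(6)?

-832

p(2) = -2(-3) + 4(-5) = -14
p(3) = -2(-14) + 4(-3) = 16
p(4) = -2(16) + 4(-14) = -88
p(5) = -2(-88) + 4(16) = 240
p(6) = -2(240) + 4(-88) = -832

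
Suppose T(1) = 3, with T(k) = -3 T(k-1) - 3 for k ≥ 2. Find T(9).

T(2) = -3·3 - 3 = -12
T(3) = -3·(-12) - 3 = 33
T(4) = -3·33 - 3 = -102
T(5) = -3·(-102) - 3 = 303
T(6) = -3·303 - 3 = -912
T(7) = -3·(-912) - 3 = 2733
T(8) = -3·2733 - 3 = -8202
T(9) = -3·(-8202) - 3 = 24603

24603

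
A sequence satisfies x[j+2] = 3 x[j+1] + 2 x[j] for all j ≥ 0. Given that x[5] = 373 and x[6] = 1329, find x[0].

Rearranging, x[j-2] = (x[j] - 3 x[j-1]) / 2.
x[4] = (1329 - 3*373) / 2 = 210/2 = 105
x[3] = (373 - 3*105) / 2 = 58/2 = 29
x[2] = (105 - 3*29) / 2 = 18/2 = 9
x[1] = (29 - 3*9) / 2 = 2/2 = 1
x[0] = (9 - 3*1) / 2 = 6/2 = 3

3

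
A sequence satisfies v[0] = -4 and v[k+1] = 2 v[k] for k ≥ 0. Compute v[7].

-512

v[1] = 2(-4) = -8
v[2] = 2(-8) = -16
v[3] = 2(-16) = -32
v[4] = 2(-32) = -64
v[5] = 2(-64) = -128
v[6] = 2(-128) = -256
v[7] = 2(-256) = -512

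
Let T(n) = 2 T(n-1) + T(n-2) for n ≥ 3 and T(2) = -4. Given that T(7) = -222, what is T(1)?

2

Let T(1) = z.
T(3) = -8 + z
T(4) = -20 + 2z
T(5) = -48 + 5z
T(6) = -116 + 12z
T(7) = -280 + 29z
So -280 + 29z = -222, giving z = 2.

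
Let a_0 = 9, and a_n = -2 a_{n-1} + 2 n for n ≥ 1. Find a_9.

a_1 = -2·9 + 2 = -16
a_2 = -2·(-16) + 4 = 36
a_3 = -2·36 + 6 = -66
a_4 = -2·(-66) + 8 = 140
a_5 = -2·140 + 10 = -270
a_6 = -2·(-270) + 12 = 552
a_7 = -2·552 + 14 = -1090
a_8 = -2·(-1090) + 16 = 2196
a_9 = -2·2196 + 18 = -4374

-4374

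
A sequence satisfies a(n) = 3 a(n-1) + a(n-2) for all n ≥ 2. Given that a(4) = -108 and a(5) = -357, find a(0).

9

Rearranging, a(n-2) = a(n) - 3 a(n-1).
a(3) = -357 - 3*(-108) = -33
a(2) = -108 - 3*(-33) = -9
a(1) = -33 - 3*(-9) = -6
a(0) = -9 - 3*(-6) = 9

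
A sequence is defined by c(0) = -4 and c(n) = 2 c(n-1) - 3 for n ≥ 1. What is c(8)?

c(1) = 2·(-4) - 3 = -11
c(2) = 2·(-11) - 3 = -25
c(3) = 2·(-25) - 3 = -53
c(4) = 2·(-53) - 3 = -109
c(5) = 2·(-109) - 3 = -221
c(6) = 2·(-221) - 3 = -445
c(7) = 2·(-445) - 3 = -893
c(8) = 2·(-893) - 3 = -1789

-1789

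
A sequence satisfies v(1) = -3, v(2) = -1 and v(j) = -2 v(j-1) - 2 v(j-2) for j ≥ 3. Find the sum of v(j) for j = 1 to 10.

-34

v(3) = -2*(-1) - 2*(-3) = 8
v(4) = -2*8 - 2*(-1) = -14
v(5) = -2*(-14) - 2*8 = 12
v(6) = -2*12 - 2*(-14) = 4
v(7) = -2*4 - 2*12 = -32
v(8) = -2*(-32) - 2*4 = 56
v(9) = -2*56 - 2*(-32) = -48
v(10) = -2*(-48) - 2*56 = -16
Sum = (-3) + (-1) + 8 + (-14) + 12 + 4 + (-32) + 56 + (-48) + (-16) = -34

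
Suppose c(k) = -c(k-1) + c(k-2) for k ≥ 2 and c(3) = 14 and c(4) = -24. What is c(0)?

Rearranging, c(k-2) = c(k) + c(k-1).
c(2) = -24 + 14 = -10
c(1) = 14 + (-10) = 4
c(0) = -10 + 4 = -6

-6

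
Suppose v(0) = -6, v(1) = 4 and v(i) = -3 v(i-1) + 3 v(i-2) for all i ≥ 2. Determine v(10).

-1171260

v(2) = -3*4 + 3*(-6) = -30
v(3) = -3*(-30) + 3*4 = 102
v(4) = -3*102 + 3*(-30) = -396
v(5) = -3*(-396) + 3*102 = 1494
v(6) = -3*1494 + 3*(-396) = -5670
v(7) = -3*(-5670) + 3*1494 = 21492
v(8) = -3*21492 + 3*(-5670) = -81486
v(9) = -3*(-81486) + 3*21492 = 308934
v(10) = -3*308934 + 3*(-81486) = -1171260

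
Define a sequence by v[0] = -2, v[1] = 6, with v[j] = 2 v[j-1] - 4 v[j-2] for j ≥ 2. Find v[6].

v[2] = 2*6 - 4*(-2) = 20
v[3] = 2*20 - 4*6 = 16
v[4] = 2*16 - 4*20 = -48
v[5] = 2*(-48) - 4*16 = -160
v[6] = 2*(-160) - 4*(-48) = -128

-128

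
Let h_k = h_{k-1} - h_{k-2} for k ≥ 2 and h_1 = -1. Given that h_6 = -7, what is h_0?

-7

Let h_0 = v.
h_2 = -1 - v
h_3 = -v
h_4 = 1
h_5 = 1 + v
h_6 = v
So v = -7, giving v = -7.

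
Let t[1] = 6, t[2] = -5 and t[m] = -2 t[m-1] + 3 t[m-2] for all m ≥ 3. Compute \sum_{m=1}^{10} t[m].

-40563

t[3] = -2·(-5) + 3·6 = 28
t[4] = -2·28 + 3·(-5) = -71
t[5] = -2·(-71) + 3·28 = 226
t[6] = -2·226 + 3·(-71) = -665
t[7] = -2·(-665) + 3·226 = 2008
t[8] = -2·2008 + 3·(-665) = -6011
t[9] = -2·(-6011) + 3·2008 = 18046
t[10] = -2·18046 + 3·(-6011) = -54125
Sum = 6 + (-5) + 28 + (-71) + 226 + (-665) + 2008 + (-6011) + 18046 + (-54125) = -40563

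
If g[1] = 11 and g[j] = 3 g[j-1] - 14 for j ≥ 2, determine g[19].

The fixed point is -14/(1 - 3) = 7, so g[j] - 7 = 3(g[j-1] - 7).
Hence g[j] = 4·3^{j-1} + 7.
g[19] = 4·3^{18} + 7 = 4·387420489 + 7 = 1549681963.

1549681963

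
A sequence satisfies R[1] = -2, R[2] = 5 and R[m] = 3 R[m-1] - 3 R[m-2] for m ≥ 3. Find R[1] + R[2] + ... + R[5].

153

R[3] = 3·5 - 3·(-2) = 21
R[4] = 3·21 - 3·5 = 48
R[5] = 3·48 - 3·21 = 81
Sum = (-2) + 5 + 21 + 48 + 81 = 153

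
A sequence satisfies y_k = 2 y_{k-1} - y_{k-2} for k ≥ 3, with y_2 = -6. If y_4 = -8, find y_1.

-5

Let y_1 = z.
y_3 = -12 - z
y_4 = -18 - 2z
So -18 - 2z = -8, giving z = -5.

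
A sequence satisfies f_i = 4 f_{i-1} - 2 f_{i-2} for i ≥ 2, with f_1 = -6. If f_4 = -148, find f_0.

Let f_0 = x.
f_2 = -24 - 2x
f_3 = -84 - 8x
f_4 = -288 - 28x
So -288 - 28x = -148, giving x = -5.

-5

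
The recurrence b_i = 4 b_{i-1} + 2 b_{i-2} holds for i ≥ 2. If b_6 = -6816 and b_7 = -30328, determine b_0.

Rearranging, b_{i-2} = (b_i - 4 b_{i-1}) / 2.
b_5 = (-30328 - 4(-6816)) / 2 = -3064/2 = -1532
b_4 = (-6816 - 4(-1532)) / 2 = -688/2 = -344
b_3 = (-1532 - 4(-344)) / 2 = -156/2 = -78
b_2 = (-344 - 4(-78)) / 2 = -32/2 = -16
b_1 = (-78 - 4(-16)) / 2 = -14/2 = -7
b_0 = (-16 - 4(-7)) / 2 = 12/2 = 6

6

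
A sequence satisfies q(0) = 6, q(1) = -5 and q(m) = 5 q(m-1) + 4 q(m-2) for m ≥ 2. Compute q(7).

-24185

q(2) = 5·(-5) + 4·6 = -1
q(3) = 5·(-1) + 4·(-5) = -25
q(4) = 5·(-25) + 4·(-1) = -129
q(5) = 5·(-129) + 4·(-25) = -745
q(6) = 5·(-745) + 4·(-129) = -4241
q(7) = 5·(-4241) + 4·(-745) = -24185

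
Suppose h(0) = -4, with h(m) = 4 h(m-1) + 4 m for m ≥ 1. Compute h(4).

h(1) = 4·(-4) + 4 = -12
h(2) = 4·(-12) + 8 = -40
h(3) = 4·(-40) + 12 = -148
h(4) = 4·(-148) + 16 = -576

-576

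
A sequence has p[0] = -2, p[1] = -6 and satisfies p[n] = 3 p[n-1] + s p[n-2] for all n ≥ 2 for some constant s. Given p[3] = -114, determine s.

p[2] = -18 - 2s
p[3] = -54 - 12s
So -54 - 12s = -114, giving s = 5.

5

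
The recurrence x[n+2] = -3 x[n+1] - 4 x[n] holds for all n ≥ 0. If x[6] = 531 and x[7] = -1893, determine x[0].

Rearranging, x[n-2] = (x[n] + 3 x[n-1]) / -4.
x[5] = (-1893 + 3(531)) / -4 = -300/-4 = 75
x[4] = (531 + 3(75)) / -4 = 756/-4 = -189
x[3] = (75 + 3(-189)) / -4 = -492/-4 = 123
x[2] = (-189 + 3(123)) / -4 = 180/-4 = -45
x[1] = (123 + 3(-45)) / -4 = -12/-4 = 3
x[0] = (-45 + 3(3)) / -4 = -36/-4 = 9

9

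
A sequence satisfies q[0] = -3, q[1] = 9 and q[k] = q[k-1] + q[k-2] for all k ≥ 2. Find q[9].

q[2] = 9 + (-3) = 6
q[3] = 6 + 9 = 15
q[4] = 15 + 6 = 21
q[5] = 21 + 15 = 36
q[6] = 36 + 21 = 57
q[7] = 57 + 36 = 93
q[8] = 93 + 57 = 150
q[9] = 150 + 93 = 243

243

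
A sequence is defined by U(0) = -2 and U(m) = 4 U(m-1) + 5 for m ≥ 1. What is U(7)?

-5463

U(1) = 4*(-2) + 5 = -3
U(2) = 4*(-3) + 5 = -7
U(3) = 4*(-7) + 5 = -23
U(4) = 4*(-23) + 5 = -87
U(5) = 4*(-87) + 5 = -343
U(6) = 4*(-343) + 5 = -1367
U(7) = 4*(-1367) + 5 = -5463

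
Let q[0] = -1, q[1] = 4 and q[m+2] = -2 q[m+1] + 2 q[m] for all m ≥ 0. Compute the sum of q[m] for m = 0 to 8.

-3103

q[2] = -2·4 + 2·(-1) = -10
q[3] = -2·(-10) + 2·4 = 28
q[4] = -2·28 + 2·(-10) = -76
q[5] = -2·(-76) + 2·28 = 208
q[6] = -2·208 + 2·(-76) = -568
q[7] = -2·(-568) + 2·208 = 1552
q[8] = -2·1552 + 2·(-568) = -4240
Sum = (-1) + 4 + (-10) + 28 + (-76) + 208 + (-568) + 1552 + (-4240) = -3103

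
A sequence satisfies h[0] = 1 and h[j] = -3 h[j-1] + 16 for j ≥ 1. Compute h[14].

-14348903

The fixed point is 16/(1 + 3) = 4, so h[j] - 4 = -3(h[j-1] - 4).
Hence h[j] = -3·(-3)^j + 4.
h[14] = -3·(-3)^{14} + 4 = -3·4782969 + 4 = -14348903.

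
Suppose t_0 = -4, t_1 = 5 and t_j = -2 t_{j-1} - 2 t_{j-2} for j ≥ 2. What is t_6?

t_2 = -2·5 - 2·(-4) = -2
t_3 = -2·(-2) - 2·5 = -6
t_4 = -2·(-6) - 2·(-2) = 16
t_5 = -2·16 - 2·(-6) = -20
t_6 = -2·(-20) - 2·16 = 8

8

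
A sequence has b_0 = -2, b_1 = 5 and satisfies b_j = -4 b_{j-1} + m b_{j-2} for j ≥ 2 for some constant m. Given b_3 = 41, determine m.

b_2 = -20 - 2m
b_3 = 80 + 13m
So 80 + 13m = 41, giving m = -3.

-3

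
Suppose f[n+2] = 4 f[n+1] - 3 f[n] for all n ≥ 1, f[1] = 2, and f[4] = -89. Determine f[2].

Let f[2] = y.
f[3] = -6 + 4y
f[4] = -24 + 13y
So -24 + 13y = -89, giving y = -5.

-5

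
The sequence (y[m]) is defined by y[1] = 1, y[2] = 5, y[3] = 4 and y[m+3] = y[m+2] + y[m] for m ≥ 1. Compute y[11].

y[4] = 4 + 1 = 5
y[5] = 5 + 5 = 10
y[6] = 10 + 4 = 14
y[7] = 14 + 5 = 19
y[8] = 19 + 10 = 29
y[9] = 29 + 14 = 43
y[10] = 43 + 19 = 62
y[11] = 62 + 29 = 91

91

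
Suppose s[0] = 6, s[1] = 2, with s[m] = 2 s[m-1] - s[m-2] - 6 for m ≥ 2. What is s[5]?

-74

s[2] = 2(2) - 6 - 6 = -8
s[3] = 2(-8) - 2 - 6 = -24
s[4] = 2(-24) - (-8) - 6 = -46
s[5] = 2(-46) - (-24) - 6 = -74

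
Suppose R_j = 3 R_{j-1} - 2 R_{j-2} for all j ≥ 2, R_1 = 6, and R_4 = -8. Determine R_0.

7

Let R_0 = w.
R_2 = 18 - 2w
R_3 = 42 - 6w
R_4 = 90 - 14w
So 90 - 14w = -8, giving w = 7.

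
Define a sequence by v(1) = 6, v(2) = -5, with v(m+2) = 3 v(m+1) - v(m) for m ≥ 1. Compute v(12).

-129145

v(3) = 3*(-5) - 6 = -21
v(4) = 3*(-21) - (-5) = -58
v(5) = 3*(-58) - (-21) = -153
v(6) = 3*(-153) - (-58) = -401
v(7) = 3*(-401) - (-153) = -1050
v(8) = 3*(-1050) - (-401) = -2749
v(9) = 3*(-2749) - (-1050) = -7197
v(10) = 3*(-7197) - (-2749) = -18842
v(11) = 3*(-18842) - (-7197) = -49329
v(12) = 3*(-49329) - (-18842) = -129145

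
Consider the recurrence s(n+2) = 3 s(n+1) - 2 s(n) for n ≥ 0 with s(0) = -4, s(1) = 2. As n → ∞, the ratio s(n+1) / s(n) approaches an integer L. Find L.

2

The characteristic equation is r^2 - 3r + 2 = 0, which factors as (r - 2)(r - 1) = 0.
So the roots are 2 and 1. Since |2| > |1| and the coefficient of 2^n is non-zero, the ratio tends to 2.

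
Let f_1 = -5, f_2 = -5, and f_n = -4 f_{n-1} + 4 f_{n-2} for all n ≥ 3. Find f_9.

f_3 = -4*(-5) + 4*(-5) = 0
f_4 = -4*0 + 4*(-5) = -20
f_5 = -4*(-20) + 4*0 = 80
f_6 = -4*80 + 4*(-20) = -400
f_7 = -4*(-400) + 4*80 = 1920
f_8 = -4*1920 + 4*(-400) = -9280
f_9 = -4*(-9280) + 4*1920 = 44800

44800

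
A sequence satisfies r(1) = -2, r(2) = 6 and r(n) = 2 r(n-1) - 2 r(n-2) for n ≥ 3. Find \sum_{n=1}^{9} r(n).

r(3) = 2*6 - 2*(-2) = 16
r(4) = 2*16 - 2*6 = 20
r(5) = 2*20 - 2*16 = 8
r(6) = 2*8 - 2*20 = -24
r(7) = 2*(-24) - 2*8 = -64
r(8) = 2*(-64) - 2*(-24) = -80
r(9) = 2*(-80) - 2*(-64) = -32
Sum = (-2) + 6 + 16 + 20 + 8 + (-24) + (-64) + (-80) + (-32) = -152

-152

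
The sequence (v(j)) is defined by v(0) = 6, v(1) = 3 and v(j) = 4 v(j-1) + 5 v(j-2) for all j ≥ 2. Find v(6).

23442

v(2) = 4(3) + 5(6) = 42
v(3) = 4(42) + 5(3) = 183
v(4) = 4(183) + 5(42) = 942
v(5) = 4(942) + 5(183) = 4683
v(6) = 4(4683) + 5(942) = 23442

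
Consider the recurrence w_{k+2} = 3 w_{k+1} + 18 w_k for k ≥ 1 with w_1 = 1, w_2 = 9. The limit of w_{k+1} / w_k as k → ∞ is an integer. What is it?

The characteristic equation is r^2 - 3r - 18 = 0, which factors as (r - 6)(r + 3) = 0.
So the roots are 6 and -3. Since |6| > |-3| and the coefficient of 6^k is non-zero, the ratio tends to 6.

6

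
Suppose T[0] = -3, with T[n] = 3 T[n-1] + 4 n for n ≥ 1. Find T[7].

-17

T[1] = 3·(-3) + 4 = -5
T[2] = 3·(-5) + 8 = -7
T[3] = 3·(-7) + 12 = -9
T[4] = 3·(-9) + 16 = -11
T[5] = 3·(-11) + 20 = -13
T[6] = 3·(-13) + 24 = -15
T[7] = 3·(-15) + 28 = -17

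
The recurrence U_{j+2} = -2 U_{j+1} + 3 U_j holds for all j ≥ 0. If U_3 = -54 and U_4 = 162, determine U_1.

-6

Rearranging, U_{j-2} = (U_j + 2 U_{j-1}) / 3.
U_2 = (162 + 2·(-54)) / 3 = 54/3 = 18
U_1 = (-54 + 2·18) / 3 = -18/3 = -6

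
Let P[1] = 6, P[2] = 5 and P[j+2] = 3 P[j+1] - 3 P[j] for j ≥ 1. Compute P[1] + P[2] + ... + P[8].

-493

P[3] = 3*5 - 3*6 = -3
P[4] = 3*(-3) - 3*5 = -24
P[5] = 3*(-24) - 3*(-3) = -63
P[6] = 3*(-63) - 3*(-24) = -117
P[7] = 3*(-117) - 3*(-63) = -162
P[8] = 3*(-162) - 3*(-117) = -135
Sum = 6 + 5 + (-3) + (-24) + (-63) + (-117) + (-162) + (-135) = -493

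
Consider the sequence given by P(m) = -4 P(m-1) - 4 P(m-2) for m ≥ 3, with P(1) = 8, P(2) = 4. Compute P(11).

-94208

P(3) = -4(4) - 4(8) = -48
P(4) = -4(-48) - 4(4) = 176
P(5) = -4(176) - 4(-48) = -512
P(6) = -4(-512) - 4(176) = 1344
P(7) = -4(1344) - 4(-512) = -3328
P(8) = -4(-3328) - 4(1344) = 7936
P(9) = -4(7936) - 4(-3328) = -18432
P(10) = -4(-18432) - 4(7936) = 41984
P(11) = -4(41984) - 4(-18432) = -94208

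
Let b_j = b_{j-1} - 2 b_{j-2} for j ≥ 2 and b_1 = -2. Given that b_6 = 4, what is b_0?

Let b_0 = z.
b_2 = -2 - 2z
b_3 = 2 - 2z
b_4 = 6 + 2z
b_5 = 2 + 6z
b_6 = -10 + 2z
So -10 + 2z = 4, giving z = 7.

7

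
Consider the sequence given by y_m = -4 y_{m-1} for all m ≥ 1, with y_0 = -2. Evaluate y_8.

y_1 = -4·(-2) = 8
y_2 = -4·8 = -32
y_3 = -4·(-32) = 128
y_4 = -4·128 = -512
y_5 = -4·(-512) = 2048
y_6 = -4·2048 = -8192
y_7 = -4·(-8192) = 32768
y_8 = -4·32768 = -131072

-131072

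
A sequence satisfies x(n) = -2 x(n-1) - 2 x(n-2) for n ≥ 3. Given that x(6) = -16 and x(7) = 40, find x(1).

1

Rearranging, x(n-2) = (x(n) + 2 x(n-1)) / -2.
x(5) = (40 + 2*(-16)) / -2 = 8/-2 = -4
x(4) = (-16 + 2*(-4)) / -2 = -24/-2 = 12
x(3) = (-4 + 2*12) / -2 = 20/-2 = -10
x(2) = (12 + 2*(-10)) / -2 = -8/-2 = 4
x(1) = (-10 + 2*4) / -2 = -2/-2 = 1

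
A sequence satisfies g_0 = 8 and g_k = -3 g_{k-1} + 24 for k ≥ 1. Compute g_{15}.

The fixed point is 24/(1 + 3) = 6, so g_k - 6 = -3(g_{k-1} - 6).
Hence g_k = 2·(-3)^k + 6.
g_{15} = 2·(-3)^{15} + 6 = 2·-14348907 + 6 = -28697808.

-28697808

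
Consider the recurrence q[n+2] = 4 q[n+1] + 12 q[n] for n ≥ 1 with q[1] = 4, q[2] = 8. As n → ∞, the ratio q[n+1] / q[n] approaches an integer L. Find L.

6

The characteristic equation is r^2 - 4r - 12 = 0, which factors as (r - 6)(r + 2) = 0.
So the roots are 6 and -2. Since |6| > |-2| and the coefficient of 6^n is non-zero, the ratio tends to 6.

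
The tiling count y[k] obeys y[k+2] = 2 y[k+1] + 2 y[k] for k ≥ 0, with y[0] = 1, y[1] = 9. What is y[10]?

65088

y[2] = 2·9 + 2·1 = 20
y[3] = 2·20 + 2·9 = 58
y[4] = 2·58 + 2·20 = 156
y[5] = 2·156 + 2·58 = 428
y[6] = 2·428 + 2·156 = 1168
y[7] = 2·1168 + 2·428 = 3192
y[8] = 2·3192 + 2·1168 = 8720
y[9] = 2·8720 + 2·3192 = 23824
y[10] = 2·23824 + 2·8720 = 65088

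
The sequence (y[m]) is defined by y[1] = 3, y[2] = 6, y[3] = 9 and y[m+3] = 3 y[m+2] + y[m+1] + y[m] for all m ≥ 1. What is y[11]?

y[4] = 3*9 + 6 + 3 = 36
y[5] = 3*36 + 9 + 6 = 123
y[6] = 3*123 + 36 + 9 = 414
y[7] = 3*414 + 123 + 36 = 1401
y[8] = 3*1401 + 414 + 123 = 4740
y[9] = 3*4740 + 1401 + 414 = 16035
y[10] = 3*16035 + 4740 + 1401 = 54246
y[11] = 3*54246 + 16035 + 4740 = 183513

183513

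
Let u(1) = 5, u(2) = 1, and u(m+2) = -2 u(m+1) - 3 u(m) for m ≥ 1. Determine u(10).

913

u(3) = -2(1) - 3(5) = -17
u(4) = -2(-17) - 3(1) = 31
u(5) = -2(31) - 3(-17) = -11
u(6) = -2(-11) - 3(31) = -71
u(7) = -2(-71) - 3(-11) = 175
u(8) = -2(175) - 3(-71) = -137
u(9) = -2(-137) - 3(175) = -251
u(10) = -2(-251) - 3(-137) = 913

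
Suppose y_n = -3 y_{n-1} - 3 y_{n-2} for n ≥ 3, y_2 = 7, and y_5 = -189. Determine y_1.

Let y_1 = z.
y_3 = -21 - 3z
y_4 = 42 + 9z
y_5 = -63 - 18z
So -63 - 18z = -189, giving z = 7.

7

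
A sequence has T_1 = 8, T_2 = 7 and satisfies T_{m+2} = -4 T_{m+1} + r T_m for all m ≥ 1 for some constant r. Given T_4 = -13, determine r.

5

T_3 = -28 + 8r
T_4 = 112 - 25r
So 112 - 25r = -13, giving r = 5.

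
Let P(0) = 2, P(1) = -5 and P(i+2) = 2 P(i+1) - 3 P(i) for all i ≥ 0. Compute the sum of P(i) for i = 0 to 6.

173

P(2) = 2(-5) - 3(2) = -16
P(3) = 2(-16) - 3(-5) = -17
P(4) = 2(-17) - 3(-16) = 14
P(5) = 2(14) - 3(-17) = 79
P(6) = 2(79) - 3(14) = 116
Sum = 2 + (-5) + (-16) + (-17) + 14 + 79 + 116 = 173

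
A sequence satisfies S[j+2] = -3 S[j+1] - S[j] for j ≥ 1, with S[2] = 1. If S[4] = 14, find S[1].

2

Let S[1] = z.
S[3] = -3 - z
S[4] = 8 + 3z
So 8 + 3z = 14, giving z = 2.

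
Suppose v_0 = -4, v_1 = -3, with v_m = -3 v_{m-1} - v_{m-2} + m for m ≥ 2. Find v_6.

722

v_2 = -3*(-3) - (-4) + 2 = 15
v_3 = -3*15 - (-3) + 3 = -39
v_4 = -3*(-39) - 15 + 4 = 106
v_5 = -3*106 - (-39) + 5 = -274
v_6 = -3*(-274) - 106 + 6 = 722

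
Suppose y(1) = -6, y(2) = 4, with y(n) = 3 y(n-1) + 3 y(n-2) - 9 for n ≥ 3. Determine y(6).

y(3) = 3(4) + 3(-6) - 9 = -15
y(4) = 3(-15) + 3(4) - 9 = -42
y(5) = 3(-42) + 3(-15) - 9 = -180
y(6) = 3(-180) + 3(-42) - 9 = -675

-675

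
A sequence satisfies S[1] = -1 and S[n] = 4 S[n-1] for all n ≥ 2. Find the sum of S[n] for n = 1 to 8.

-21845

S[2] = 4*(-1) = -4
S[3] = 4*(-4) = -16
S[4] = 4*(-16) = -64
S[5] = 4*(-64) = -256
S[6] = 4*(-256) = -1024
S[7] = 4*(-1024) = -4096
S[8] = 4*(-4096) = -16384
Sum = (-1) + (-4) + (-16) + (-64) + (-256) + (-1024) + (-4096) + (-16384) = -21845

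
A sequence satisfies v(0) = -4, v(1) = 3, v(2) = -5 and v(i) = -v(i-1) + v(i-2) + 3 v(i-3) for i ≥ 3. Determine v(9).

v(3) = -(-5) + 3 + 3·(-4) = -4
v(4) = -(-4) + (-5) + 3·3 = 8
v(5) = -8 + (-4) + 3·(-5) = -27
v(6) = -(-27) + 8 + 3·(-4) = 23
v(7) = -23 + (-27) + 3·8 = -26
v(8) = -(-26) + 23 + 3·(-27) = -32
v(9) = -(-32) + (-26) + 3·23 = 75

75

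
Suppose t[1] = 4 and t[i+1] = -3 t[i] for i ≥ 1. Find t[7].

t[2] = -3·4 = -12
t[3] = -3·(-12) = 36
t[4] = -3·36 = -108
t[5] = -3·(-108) = 324
t[6] = -3·324 = -972
t[7] = -3·(-972) = 2916

2916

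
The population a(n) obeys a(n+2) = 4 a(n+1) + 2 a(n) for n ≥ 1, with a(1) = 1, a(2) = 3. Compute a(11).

a(3) = 4(3) + 2(1) = 14
a(4) = 4(14) + 2(3) = 62
a(5) = 4(62) + 2(14) = 276
a(6) = 4(276) + 2(62) = 1228
a(7) = 4(1228) + 2(276) = 5464
a(8) = 4(5464) + 2(1228) = 24312
a(9) = 4(24312) + 2(5464) = 108176
a(10) = 4(108176) + 2(24312) = 481328
a(11) = 4(481328) + 2(108176) = 2141664

2141664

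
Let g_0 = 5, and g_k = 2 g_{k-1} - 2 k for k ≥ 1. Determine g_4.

28

g_1 = 2·5 - 2 = 8
g_2 = 2·8 - 4 = 12
g_3 = 2·12 - 6 = 18
g_4 = 2·18 - 8 = 28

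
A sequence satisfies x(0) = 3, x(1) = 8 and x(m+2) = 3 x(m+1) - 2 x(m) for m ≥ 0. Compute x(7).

638

x(2) = 3*8 - 2*3 = 18
x(3) = 3*18 - 2*8 = 38
x(4) = 3*38 - 2*18 = 78
x(5) = 3*78 - 2*38 = 158
x(6) = 3*158 - 2*78 = 318
x(7) = 3*318 - 2*158 = 638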